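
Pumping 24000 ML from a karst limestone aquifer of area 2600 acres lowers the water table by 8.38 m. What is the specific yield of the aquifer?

A = 2600 acres = 1.052 × 10^7 m²
ΔV = 24000 ML = 2.4 × 10^7 m³
Sy = ΔV / (A × Δh) = 2.4 × 10^7 m³ / (1.052 × 10^7 m² × 8.38 m) = 0.2722

Sy ≈ 0.27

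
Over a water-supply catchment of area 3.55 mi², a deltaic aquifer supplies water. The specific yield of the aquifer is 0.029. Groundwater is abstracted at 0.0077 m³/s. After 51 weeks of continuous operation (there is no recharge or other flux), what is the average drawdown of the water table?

A = 3.55 mi² = 9.194 × 10^6 m²
Q = 0.0077 m³/s = 665.3 m³/d
t = 51 weeks = 357 d
ΔV = Q × t = 665.3 m³/d × 357 d = 2.375 × 10^5 m³
Δh = ΔV / (Sy × A) = 2.375 × 10^5 / (0.029 × 9.194 × 10^6) = 0.8907 m

Δh ≈ 0.891 m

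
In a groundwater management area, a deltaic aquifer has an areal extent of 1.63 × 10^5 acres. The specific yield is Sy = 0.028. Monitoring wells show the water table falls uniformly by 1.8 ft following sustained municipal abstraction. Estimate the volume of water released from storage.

ΔV ≈ 1.01 × 10^7 m³

A = 1.63 × 10^5 acres = 6.596 × 10^8 m²
Δh = 1.8 ft = 0.5486 m
ΔV = Sy × A × Δh = 0.028 × 6.596 × 10^8 m² × 0.5486 m = 1.013 × 10^7 m³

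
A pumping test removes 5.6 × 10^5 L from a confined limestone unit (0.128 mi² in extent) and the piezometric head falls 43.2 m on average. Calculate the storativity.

S ≈ 3.9 × 10^-5

A = 0.128 mi² = 3.315 × 10^5 m²
ΔV = 5.6 × 10^5 L = 560 m³
S = ΔV / (A × Δh) = 560 m³ / (3.315 × 10^5 m² × 43.2 m) = 3.91 × 10^-5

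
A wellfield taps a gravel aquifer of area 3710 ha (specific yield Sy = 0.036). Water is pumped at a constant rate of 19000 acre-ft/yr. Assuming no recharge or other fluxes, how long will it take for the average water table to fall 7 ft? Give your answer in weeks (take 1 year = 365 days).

A = 3710 ha = 3.71 × 10^7 m²
Δh = 7 ft = 2.134 m
ΔV = Sy × A × Δh = 0.036 × 3.71 × 10^7 × 2.134 = 2.85 × 10^6 m³
Q = 19000 acre-ft/yr = 64210 m³/d
t = ΔV / Q = 2.85 × 10^6 m³ / 64210 m³/d = 44.38 d
t = 44.38 d ≈ 6.34 weeks

t ≈ 6.34 weeks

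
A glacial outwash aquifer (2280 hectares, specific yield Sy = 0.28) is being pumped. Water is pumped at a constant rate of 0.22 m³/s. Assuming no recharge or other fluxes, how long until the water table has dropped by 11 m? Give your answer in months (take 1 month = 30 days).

t ≈ 123 months

A = 2280 hectares = 2.28 × 10^7 m²
ΔV = Sy × A × Δh = 0.28 × 2.28 × 10^7 × 11 = 7.022 × 10^7 m³
Q = 0.22 m³/s = 19010 m³/d
t = ΔV / Q = 7.022 × 10^7 m³ / 19010 m³/d = 3694 d
t = 3694 d ≈ 123.1 months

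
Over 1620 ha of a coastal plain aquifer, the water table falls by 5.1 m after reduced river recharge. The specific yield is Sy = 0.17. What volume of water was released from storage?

A = 1620 ha = 1.62 × 10^7 m²
ΔV = Sy × A × Δh = 0.17 × 1.62 × 10^7 m² × 5.1 m = 1.405 × 10^7 m³

ΔV ≈ 1.4 × 10^7 m³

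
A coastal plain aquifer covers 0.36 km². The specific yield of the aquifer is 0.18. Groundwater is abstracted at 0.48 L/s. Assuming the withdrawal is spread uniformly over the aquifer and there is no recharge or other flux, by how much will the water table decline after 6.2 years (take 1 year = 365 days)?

A = 0.36 km² = 3.6 × 10^5 m²
Q = 0.48 L/s = 41.47 m³/d
t = 6.2 years = 2263 d
ΔV = Q × t = 41.47 m³/d × 2263 d = 93850 m³
Δh = ΔV / (Sy × A) = 93850 / (0.18 × 3.6 × 10^5) = 1.448 m

Δh ≈ 1.45 m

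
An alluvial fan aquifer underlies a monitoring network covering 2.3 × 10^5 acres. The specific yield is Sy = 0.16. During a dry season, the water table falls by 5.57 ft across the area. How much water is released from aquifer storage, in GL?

ΔV ≈ 253 GL

A = 2.3 × 10^5 acres = 9.308 × 10^8 m²
Δh = 5.57 ft = 1.698 m
ΔV = Sy × A × Δh = 0.16 × 9.308 × 10^8 m² × 1.698 m = 2.528 × 10^8 m³
ΔV = 2.528 × 10^8 m³ = 252.8 GL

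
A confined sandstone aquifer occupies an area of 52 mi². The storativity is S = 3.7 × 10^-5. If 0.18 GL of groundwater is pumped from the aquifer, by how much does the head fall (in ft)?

A = 52 mi² = 1.347 × 10^8 m²
ΔV = 0.18 GL = 1.8 × 10^5 m³
Δh = ΔV / (S × A) = 1.8 × 10^5 m³ / (3.7 × 10^-5 × 1.347 × 10^8 m²) = 36.12 m
Δh = 36.12 m = 118.5 ft

Δh ≈ 119 ft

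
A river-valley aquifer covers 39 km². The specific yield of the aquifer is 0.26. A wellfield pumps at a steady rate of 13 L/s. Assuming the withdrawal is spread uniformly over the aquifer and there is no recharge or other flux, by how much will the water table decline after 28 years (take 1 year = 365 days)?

Δh ≈ 1.13 m

A = 39 km² = 3.9 × 10^7 m²
Q = 13 L/s = 1123 m³/d
t = 28 years = 10220 d
ΔV = Q × t = 1123 m³/d × 10220 d = 1.148 × 10^7 m³
Δh = ΔV / (Sy × A) = 1.148 × 10^7 / (0.26 × 3.9 × 10^7) = 1.132 m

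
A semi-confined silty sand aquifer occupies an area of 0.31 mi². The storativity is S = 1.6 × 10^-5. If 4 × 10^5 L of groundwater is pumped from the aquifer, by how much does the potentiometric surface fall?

Δh ≈ 31.1 m

A = 0.31 mi² = 8.029 × 10^5 m²
ΔV = 4 × 10^5 L = 400 m³
Δh = ΔV / (S × A) = 400 m³ / (1.6 × 10^-5 × 8.029 × 10^5 m²) = 31.14 m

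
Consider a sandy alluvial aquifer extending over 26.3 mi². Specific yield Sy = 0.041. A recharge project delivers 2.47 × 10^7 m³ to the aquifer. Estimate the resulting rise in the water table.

Δh ≈ 8.84 m

A = 26.3 mi² = 6.812 × 10^7 m²
Δh = ΔV / (Sy × A) = 2.47 × 10^7 m³ / (0.041 × 6.812 × 10^7 m²) = 8.844 m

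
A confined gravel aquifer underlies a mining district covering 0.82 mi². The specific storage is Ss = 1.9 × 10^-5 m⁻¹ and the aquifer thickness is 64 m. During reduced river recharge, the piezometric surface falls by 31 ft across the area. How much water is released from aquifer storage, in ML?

S = Ss × b = 1.9 × 10^-5 m⁻¹ × 64 m = 1.216 × 10^-3
A = 0.82 mi² = 2.124 × 10^6 m²
Δh = 31 ft = 9.449 m
ΔV = S × A × Δh = 0.001216 × 2.124 × 10^6 m² × 9.449 m = 24400 m³
ΔV = 24400 m³ = 24.4 ML

ΔV ≈ 24.4 ML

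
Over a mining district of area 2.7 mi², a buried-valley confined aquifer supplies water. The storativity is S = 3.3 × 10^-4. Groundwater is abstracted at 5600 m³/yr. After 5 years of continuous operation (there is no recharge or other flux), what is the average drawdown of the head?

Δh ≈ 12.1 m

A = 2.7 mi² = 6.993 × 10^6 m²
Q = 5600 m³/yr = 15.34 m³/d
t = 5 years = 1825 d
ΔV = Q × t = 15.34 m³/d × 1825 d = 28000 m³
Δh = ΔV / (S × A) = 28000 / (3.3 × 10^-4 × 6.993 × 10^6) = 12.13 m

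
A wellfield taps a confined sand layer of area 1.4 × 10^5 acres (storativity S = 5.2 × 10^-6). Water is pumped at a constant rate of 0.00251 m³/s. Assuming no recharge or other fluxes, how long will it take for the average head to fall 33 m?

t ≈ 448 days

A = 1.4 × 10^5 acres = 5.666 × 10^8 m²
ΔV = S × A × Δh = 5.2 × 10^-6 × 5.666 × 10^8 × 33 = 97220 m³
Q = 0.00251 m³/s = 216.9 m³/d
t = ΔV / Q = 97220 m³ / 216.9 m³/d = 448.3 d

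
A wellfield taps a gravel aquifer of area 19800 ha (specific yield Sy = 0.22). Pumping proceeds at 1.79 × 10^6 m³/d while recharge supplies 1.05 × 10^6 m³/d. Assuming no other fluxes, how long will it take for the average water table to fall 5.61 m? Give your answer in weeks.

A = 19800 ha = 1.98 × 10^8 m²
ΔV = Sy × A × Δh = 0.22 × 1.98 × 10^8 × 5.61 = 2.444 × 10^8 m³
Net withdrawal = 1.79 × 10^6 − 1.05 × 10^6 = 7.4 × 10^5 m³/d
t = ΔV / Q = 2.444 × 10^8 m³ / 7.4 × 10^5 m³/d = 330.2 d
t = 330.2 d ≈ 47.18 weeks

t ≈ 47.2 weeks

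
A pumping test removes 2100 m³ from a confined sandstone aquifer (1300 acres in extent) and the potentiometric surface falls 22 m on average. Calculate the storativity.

A = 1300 acres = 5.261 × 10^6 m²
S = ΔV / (A × Δh) = 2100 m³ / (5.261 × 10^6 m² × 22 m) = 1.814 × 10^-5

S ≈ 1.8 × 10^-5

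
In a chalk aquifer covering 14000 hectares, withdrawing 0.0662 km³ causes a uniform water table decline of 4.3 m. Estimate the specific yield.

A = 14000 hectares = 1.4 × 10^8 m²
ΔV = 0.0662 km³ = 6.62 × 10^7 m³
Sy = ΔV / (A × Δh) = 6.62 × 10^7 m³ / (1.4 × 10^8 m² × 4.3 m) = 0.11

Sy ≈ 0.11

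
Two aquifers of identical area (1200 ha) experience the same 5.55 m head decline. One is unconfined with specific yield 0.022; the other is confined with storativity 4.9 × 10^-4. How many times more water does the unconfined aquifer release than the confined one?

A = 1200 ha = 1.2 × 10^7 m²
Unconfined: ΔV_u = Sy × A × Δh = 0.022 × 1.2 × 10^7 × 5.55 = 1.465 × 10^6 m³
Confined: ΔV_c = S × A × Δh = 4.9 × 10^-4 × 1.2 × 10^7 × 5.55 = 32630 m³
Ratio = ΔV_u / ΔV_c = Sy / S = 0.022 / 4.9 × 10^-4 = 44.9

ΔV_u / ΔV_c ≈ 44.9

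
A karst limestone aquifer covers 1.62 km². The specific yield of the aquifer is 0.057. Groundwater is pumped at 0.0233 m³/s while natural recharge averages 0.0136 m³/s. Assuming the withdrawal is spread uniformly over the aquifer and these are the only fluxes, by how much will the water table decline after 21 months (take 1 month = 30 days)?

A = 1.62 km² = 1.62 × 10^6 m²
Net abstraction = 0.0233 − 0.0136 = 0.0097 m³/s
Q_net = 0.0097 m³/s = 838.1 m³/d
t = 21 months = 630 d
ΔV = Q × t = 838.1 m³/d × 630 d = 5.28 × 10^5 m³
Δh = ΔV / (Sy × A) = 5.28 × 10^5 / (0.057 × 1.62 × 10^6) = 5.718 m

Δh ≈ 5.72 m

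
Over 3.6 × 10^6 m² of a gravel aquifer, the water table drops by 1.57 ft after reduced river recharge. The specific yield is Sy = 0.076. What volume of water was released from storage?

Δh = 1.57 ft = 0.4785 m
ΔV = Sy × A × Δh = 0.076 × 3.6 × 10^6 m² × 0.4785 m = 1.309 × 10^5 m³

ΔV ≈ 1.31 × 10^5 m³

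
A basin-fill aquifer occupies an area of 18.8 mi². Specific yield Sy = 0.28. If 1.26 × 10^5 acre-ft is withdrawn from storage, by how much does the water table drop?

A = 18.8 mi² = 4.869 × 10^7 m²
ΔV = 1.26 × 10^5 acre-ft = 1.554 × 10^8 m³
Δh = ΔV / (Sy × A) = 1.554 × 10^8 m³ / (0.28 × 4.869 × 10^7 m²) = 11.4 m

Δh ≈ 11.4 m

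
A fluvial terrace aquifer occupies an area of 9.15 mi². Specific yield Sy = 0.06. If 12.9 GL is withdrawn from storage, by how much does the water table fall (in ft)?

A = 9.15 mi² = 2.37 × 10^7 m²
ΔV = 12.9 GL = 1.29 × 10^7 m³
Δh = ΔV / (Sy × A) = 1.29 × 10^7 m³ / (0.06 × 2.37 × 10^7 m²) = 9.072 m
Δh = 9.072 m = 29.76 ft

Δh ≈ 29.8 ft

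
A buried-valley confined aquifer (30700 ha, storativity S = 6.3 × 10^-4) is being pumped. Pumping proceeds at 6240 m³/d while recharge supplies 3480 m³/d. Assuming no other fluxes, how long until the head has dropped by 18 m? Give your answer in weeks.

A = 30700 ha = 3.07 × 10^8 m²
ΔV = S × A × Δh = 6.3 × 10^-4 × 3.07 × 10^8 × 18 = 3.481 × 10^6 m³
Net withdrawal = 6240 − 3480 = 2760 m³/d
t = ΔV / Q = 3.481 × 10^6 m³ / 2760 m³/d = 1261 d
t = 1261 d ≈ 180.2 weeks

t ≈ 180 weeks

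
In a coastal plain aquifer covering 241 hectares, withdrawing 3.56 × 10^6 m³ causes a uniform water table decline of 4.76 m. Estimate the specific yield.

A = 241 hectares = 2.41 × 10^6 m²
Sy = ΔV / (A × Δh) = 3.56 × 10^6 m³ / (2.41 × 10^6 m² × 4.76 m) = 0.3103

Sy ≈ 0.31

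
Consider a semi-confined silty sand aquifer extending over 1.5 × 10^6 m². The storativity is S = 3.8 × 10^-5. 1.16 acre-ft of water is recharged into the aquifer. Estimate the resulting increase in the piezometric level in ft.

Δh ≈ 82.4 ft

ΔV = 1.16 acre-ft = 1431 m³
Δh = ΔV / (S × A) = 1431 m³ / (3.8 × 10^-5 × 1.5 × 10^6 m²) = 25.1 m
Δh = 25.1 m = 82.36 ft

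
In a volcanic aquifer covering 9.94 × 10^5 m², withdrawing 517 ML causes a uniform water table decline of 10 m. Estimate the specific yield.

ΔV = 517 ML = 5.17 × 10^5 m³
Sy = ΔV / (A × Δh) = 5.17 × 10^5 m³ / (9.94 × 10^5 m² × 10 m) = 0.05201

Sy ≈ 0.052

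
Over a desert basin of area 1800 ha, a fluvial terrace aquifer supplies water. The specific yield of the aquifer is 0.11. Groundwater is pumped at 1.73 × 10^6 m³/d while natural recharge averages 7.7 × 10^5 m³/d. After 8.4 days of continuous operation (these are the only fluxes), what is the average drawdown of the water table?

Δh ≈ 4.07 m

A = 1800 ha = 1.8 × 10^7 m²
Net abstraction = 1.73 × 10^6 − 7.7 × 10^5 = 9.6 × 10^5 m³/d
ΔV = Q × t = 9.6 × 10^5 m³/d × 8.4 d = 8.064 × 10^6 m³
Δh = ΔV / (Sy × A) = 8.064 × 10^6 / (0.11 × 1.8 × 10^7) = 4.073 m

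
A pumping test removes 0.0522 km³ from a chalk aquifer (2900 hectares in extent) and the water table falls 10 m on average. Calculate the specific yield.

Sy ≈ 0.18

A = 2900 hectares = 2.9 × 10^7 m²
ΔV = 0.0522 km³ = 5.22 × 10^7 m³
Sy = ΔV / (A × Δh) = 5.22 × 10^7 m³ / (2.9 × 10^7 m² × 10 m) = 0.18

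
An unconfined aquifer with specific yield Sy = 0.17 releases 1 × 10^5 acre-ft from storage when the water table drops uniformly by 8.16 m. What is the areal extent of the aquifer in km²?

ΔV = 1 × 10^5 acre-ft = 1.233 × 10^8 m³
A = ΔV / (Sy × Δh) = 1.233 × 10^8 / (0.17 × 8.16) = 8.892 × 10^7 m²
A = 8.892 × 10^7 m² = 88.92 km²

A ≈ 88.9 km²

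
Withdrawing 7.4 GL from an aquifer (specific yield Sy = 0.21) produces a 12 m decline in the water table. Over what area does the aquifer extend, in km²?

ΔV = 7.4 GL = 7.4 × 10^6 m³
A = ΔV / (Sy × Δh) = 7.4 × 10^6 / (0.21 × 12) = 2.937 × 10^6 m²
A = 2.937 × 10^6 m² = 2.937 km²

A ≈ 2.94 km²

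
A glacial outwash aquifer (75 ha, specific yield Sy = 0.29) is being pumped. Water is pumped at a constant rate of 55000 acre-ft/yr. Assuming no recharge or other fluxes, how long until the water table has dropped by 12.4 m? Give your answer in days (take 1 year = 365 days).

A = 75 ha = 7.5 × 10^5 m²
ΔV = Sy × A × Δh = 0.29 × 7.5 × 10^5 × 12.4 = 2.697 × 10^6 m³
Q = 55000 acre-ft/yr = 1.859 × 10^5 m³/d
t = ΔV / Q = 2.697 × 10^6 m³ / 1.859 × 10^5 m³/d = 14.51 d

t ≈ 14.5 days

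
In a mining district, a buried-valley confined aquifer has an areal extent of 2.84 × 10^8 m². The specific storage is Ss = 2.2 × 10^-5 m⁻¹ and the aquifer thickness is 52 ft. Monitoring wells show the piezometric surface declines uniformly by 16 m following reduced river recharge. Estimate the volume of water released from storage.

ΔV ≈ 1.58 × 10^6 m³

b = 52 ft = 15.85 m
S = Ss × b = 2.2 × 10^-5 m⁻¹ × 15.85 m = 3.487 × 10^-4
ΔV = S × A × Δh = 3.487 × 10^-4 × 2.84 × 10^8 m² × 16 m = 1.584 × 10^6 m³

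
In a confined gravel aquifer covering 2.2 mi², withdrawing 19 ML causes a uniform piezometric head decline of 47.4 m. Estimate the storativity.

A = 2.2 mi² = 5.698 × 10^6 m²
ΔV = 19 ML = 19000 m³
S = ΔV / (A × Δh) = 19000 m³ / (5.698 × 10^6 m² × 47.4 m) = 7.035 × 10^-5

S ≈ 7 × 10^-5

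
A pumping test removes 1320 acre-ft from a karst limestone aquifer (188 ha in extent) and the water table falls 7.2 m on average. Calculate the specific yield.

A = 188 ha = 1.88 × 10^6 m²
ΔV = 1320 acre-ft = 1.628 × 10^6 m³
Sy = ΔV / (A × Δh) = 1.628 × 10^6 m³ / (1.88 × 10^6 m² × 7.2 m) = 0.1203

Sy ≈ 0.12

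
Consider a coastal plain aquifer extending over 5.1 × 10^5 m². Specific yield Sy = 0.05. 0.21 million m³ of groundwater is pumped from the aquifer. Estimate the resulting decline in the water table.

ΔV = 0.21 million m³ = 2.1 × 10^5 m³
Δh = ΔV / (Sy × A) = 2.1 × 10^5 m³ / (0.05 × 5.1 × 10^5 m²) = 8.235 m

Δh ≈ 8.24 m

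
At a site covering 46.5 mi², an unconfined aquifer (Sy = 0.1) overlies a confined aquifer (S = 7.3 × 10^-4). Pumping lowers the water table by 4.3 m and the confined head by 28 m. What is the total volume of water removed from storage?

ΔV ≈ 5.42 × 10^7 m³

A = 46.5 mi² = 1.204 × 10^8 m²
Unconfined: ΔV_u = Sy × A × Δh_u = 0.1 × 1.204 × 10^8 × 4.3 = 5.179 × 10^7 m³
Confined: ΔV_c = S × A × Δh_c = 7.3 × 10^-4 × 1.204 × 10^8 × 28 = 2.462 × 10^6 m³
Total ΔV = 5.179 × 10^7 + 2.462 × 10^6 = 5.425 × 10^7 m³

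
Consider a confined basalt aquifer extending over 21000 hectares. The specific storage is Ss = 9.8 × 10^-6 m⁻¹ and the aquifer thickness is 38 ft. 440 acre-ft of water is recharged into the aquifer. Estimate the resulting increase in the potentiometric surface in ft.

b = 38 ft = 11.58 m
S = Ss × b = 9.8 × 10^-6 m⁻¹ × 11.58 m = 1.135 × 10^-4
A = 21000 hectares = 2.1 × 10^8 m²
ΔV = 440 acre-ft = 5.427 × 10^5 m³
Δh = ΔV / (S × A) = 5.427 × 10^5 m³ / (1.135 × 10^-4 × 2.1 × 10^8 m²) = 22.77 m
Δh = 22.77 m = 74.7 ft

Δh ≈ 74.7 ft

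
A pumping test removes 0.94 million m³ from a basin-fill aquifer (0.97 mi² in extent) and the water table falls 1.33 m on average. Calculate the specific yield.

A = 0.97 mi² = 2.512 × 10^6 m²
ΔV = 0.94 million m³ = 9.4 × 10^5 m³
Sy = ΔV / (A × Δh) = 9.4 × 10^5 m³ / (2.512 × 10^6 m² × 1.33 m) = 0.2813

Sy ≈ 0.28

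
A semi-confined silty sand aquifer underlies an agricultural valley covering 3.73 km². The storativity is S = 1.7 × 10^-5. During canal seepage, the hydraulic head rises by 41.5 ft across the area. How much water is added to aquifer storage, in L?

A = 3.73 km² = 3.73 × 10^6 m²
Δh = 41.5 ft = 12.65 m
ΔV = S × A × Δh = 1.7 × 10^-5 × 3.73 × 10^6 m² × 12.65 m = 802.1 m³
ΔV = 802.1 m³ = 8.021 × 10^5 L

ΔV ≈ 8.02 × 10^5 L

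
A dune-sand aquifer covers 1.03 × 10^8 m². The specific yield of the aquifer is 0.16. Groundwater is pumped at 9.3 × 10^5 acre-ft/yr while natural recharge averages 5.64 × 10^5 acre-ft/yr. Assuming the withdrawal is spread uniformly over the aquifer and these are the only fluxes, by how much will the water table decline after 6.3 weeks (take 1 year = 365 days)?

Δh ≈ 3.31 m

Net abstraction = 9.3 × 10^5 − 5.64 × 10^5 = 3.66 × 10^5 acre-ft/yr
Q_net = 3.66 × 10^5 acre-ft/yr = 1.237 × 10^6 m³/d
t = 6.3 weeks = 44.1 d
ΔV = Q × t = 1.237 × 10^6 m³/d × 44.1 d = 5.455 × 10^7 m³
Δh = ΔV / (Sy × A) = 5.455 × 10^7 / (0.16 × 1.03 × 10^8) = 3.31 m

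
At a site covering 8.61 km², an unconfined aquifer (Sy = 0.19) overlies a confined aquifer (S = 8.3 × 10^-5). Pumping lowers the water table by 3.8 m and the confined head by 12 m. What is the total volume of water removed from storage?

ΔV ≈ 6.22 × 10^6 m³

A = 8.61 km² = 8.61 × 10^6 m²
Unconfined: ΔV_u = Sy × A × Δh_u = 0.19 × 8.61 × 10^6 × 3.8 = 6.216 × 10^6 m³
Confined: ΔV_c = S × A × Δh_c = 8.3 × 10^-5 × 8.61 × 10^6 × 12 = 8576 m³
Total ΔV = 6.216 × 10^6 + 8576 = 6.225 × 10^6 m³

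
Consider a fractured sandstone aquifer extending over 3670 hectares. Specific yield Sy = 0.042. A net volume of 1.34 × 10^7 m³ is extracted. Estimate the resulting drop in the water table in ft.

Δh ≈ 28.5 ft

A = 3670 hectares = 3.67 × 10^7 m²
Δh = ΔV / (Sy × A) = 1.34 × 10^7 m³ / (0.042 × 3.67 × 10^7 m²) = 8.693 m
Δh = 8.693 m = 28.52 ft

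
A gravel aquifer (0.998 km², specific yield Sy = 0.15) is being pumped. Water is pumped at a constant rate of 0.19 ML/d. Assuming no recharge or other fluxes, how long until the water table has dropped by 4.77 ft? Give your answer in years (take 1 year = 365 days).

t ≈ 3.14 years

A = 0.998 km² = 9.98 × 10^5 m²
Δh = 4.77 ft = 1.454 m
ΔV = Sy × A × Δh = 0.15 × 9.98 × 10^5 × 1.454 = 2.176 × 10^5 m³
Q = 0.19 ML/d = 190 m³/d
t = ΔV / Q = 2.176 × 10^5 m³ / 190 m³/d = 1146 d
t = 1146 d ≈ 3.138 years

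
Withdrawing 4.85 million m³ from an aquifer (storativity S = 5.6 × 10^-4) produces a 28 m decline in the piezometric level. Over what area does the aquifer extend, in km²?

ΔV = 4.85 million m³ = 4.85 × 10^6 m³
A = ΔV / (S × Δh) = 4.85 × 10^6 / (5.6 × 10^-4 × 28) = 3.093 × 10^8 m²
A = 3.093 × 10^8 m² = 309.3 km²

A ≈ 309 km²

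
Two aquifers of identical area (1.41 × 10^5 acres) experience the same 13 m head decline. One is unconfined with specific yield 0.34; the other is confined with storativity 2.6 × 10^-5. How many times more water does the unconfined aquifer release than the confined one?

A = 1.41 × 10^5 acres = 5.706 × 10^8 m²
Unconfined: ΔV_u = Sy × A × Δh = 0.34 × 5.706 × 10^8 × 13 = 2.522 × 10^9 m³
Confined: ΔV_c = S × A × Δh = 2.6 × 10^-5 × 5.706 × 10^8 × 13 = 1.929 × 10^5 m³
Ratio = ΔV_u / ΔV_c = Sy / S = 0.34 / 2.6 × 10^-5 = 13080

ΔV_u / ΔV_c ≈ 13100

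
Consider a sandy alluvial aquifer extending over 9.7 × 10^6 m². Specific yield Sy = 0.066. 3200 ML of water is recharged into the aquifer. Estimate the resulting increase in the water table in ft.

Δh ≈ 16.4 ft

ΔV = 3200 ML = 3.2 × 10^6 m³
Δh = ΔV / (Sy × A) = 3.2 × 10^6 m³ / (0.066 × 9.7 × 10^6 m²) = 4.998 m
Δh = 4.998 m = 16.4 ft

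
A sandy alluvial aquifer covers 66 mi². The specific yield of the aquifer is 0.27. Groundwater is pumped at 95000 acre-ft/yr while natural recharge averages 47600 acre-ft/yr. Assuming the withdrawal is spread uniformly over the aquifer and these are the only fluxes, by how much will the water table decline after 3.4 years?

A = 66 mi² = 1.709 × 10^8 m²
Net abstraction = 95000 − 47600 = 47400 acre-ft/yr
Q_net = 47400 acre-ft/yr = 1.602 × 10^5 m³/d
t = 3.4 years = 1241 d
ΔV = Q × t = 1.602 × 10^5 m³/d × 1241 d = 1.988 × 10^8 m³
Δh = ΔV / (Sy × A) = 1.988 × 10^8 / (0.27 × 1.709 × 10^8) = 4.307 m

Δh ≈ 4.31 m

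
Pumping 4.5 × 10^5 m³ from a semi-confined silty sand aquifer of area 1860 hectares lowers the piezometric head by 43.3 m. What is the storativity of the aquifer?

S ≈ 5.6 × 10^-4

A = 1860 hectares = 1.86 × 10^7 m²
S = ΔV / (A × Δh) = 4.5 × 10^5 m³ / (1.86 × 10^7 m² × 43.3 m) = 5.587 × 10^-4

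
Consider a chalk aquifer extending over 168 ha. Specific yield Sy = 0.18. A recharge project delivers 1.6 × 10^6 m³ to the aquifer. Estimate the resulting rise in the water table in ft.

A = 168 ha = 1.68 × 10^6 m²
Δh = ΔV / (Sy × A) = 1.6 × 10^6 m³ / (0.18 × 1.68 × 10^6 m²) = 5.291 m
Δh = 5.291 m = 17.36 ft

Δh ≈ 17.4 ft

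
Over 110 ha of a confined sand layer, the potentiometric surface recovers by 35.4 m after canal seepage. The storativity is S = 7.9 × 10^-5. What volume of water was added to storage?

A = 110 ha = 1.1 × 10^6 m²
ΔV = S × A × Δh = 7.9 × 10^-5 × 1.1 × 10^6 m² × 35.4 m = 3076 m³

ΔV ≈ 3080 m³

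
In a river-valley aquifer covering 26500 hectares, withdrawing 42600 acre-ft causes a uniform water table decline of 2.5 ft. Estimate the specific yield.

A = 26500 hectares = 2.65 × 10^8 m²
Δh = 2.5 ft = 0.762 m
ΔV = 42600 acre-ft = 5.255 × 10^7 m³
Sy = ΔV / (A × Δh) = 5.255 × 10^7 m³ / (2.65 × 10^8 m² × 0.762 m) = 0.2602

Sy ≈ 0.26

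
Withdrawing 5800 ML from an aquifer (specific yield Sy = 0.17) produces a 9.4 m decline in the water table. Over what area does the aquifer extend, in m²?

A ≈ 3.63 × 10^6 m²

ΔV = 5800 ML = 5.8 × 10^6 m³
A = ΔV / (Sy × Δh) = 5.8 × 10^6 / (0.17 × 9.4) = 3.63 × 10^6 m²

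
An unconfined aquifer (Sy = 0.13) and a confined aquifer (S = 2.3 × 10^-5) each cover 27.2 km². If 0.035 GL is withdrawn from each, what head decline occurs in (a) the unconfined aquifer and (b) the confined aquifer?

Δh_u ≈ 0.0099 m; Δh_c ≈ 55.9 m

A = 27.2 km² = 2.72 × 10^7 m²
ΔV = 0.035 GL = 35000 m³
Unconfined: Δh_u = ΔV/(Sy·A) = 35000/(0.13 × 2.72 × 10^7) = 0.009898 m
Confined: Δh_c = ΔV/(S·A) = 35000/(2.3 × 10^-5 × 2.72 × 10^7) = 55.95 m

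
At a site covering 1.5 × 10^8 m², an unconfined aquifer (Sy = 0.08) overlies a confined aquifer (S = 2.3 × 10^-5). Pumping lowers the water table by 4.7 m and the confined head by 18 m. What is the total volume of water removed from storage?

Unconfined: ΔV_u = Sy × A × Δh_u = 0.08 × 1.5 × 10^8 × 4.7 = 5.64 × 10^7 m³
Confined: ΔV_c = S × A × Δh_c = 2.3 × 10^-5 × 1.5 × 10^8 × 18 = 62100 m³
Total ΔV = 5.64 × 10^7 + 62100 = 5.646 × 10^7 m³

ΔV ≈ 5.65 × 10^7 m³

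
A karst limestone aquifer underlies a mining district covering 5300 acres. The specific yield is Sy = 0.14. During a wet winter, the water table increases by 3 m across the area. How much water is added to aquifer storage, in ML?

ΔV ≈ 9010 ML

A = 5300 acres = 2.145 × 10^7 m²
ΔV = Sy × A × Δh = 0.14 × 2.145 × 10^7 m² × 3 m = 9.008 × 10^6 m³
ΔV = 9.008 × 10^6 m³ = 9008 ML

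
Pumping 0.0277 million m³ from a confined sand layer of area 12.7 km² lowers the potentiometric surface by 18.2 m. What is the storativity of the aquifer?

S ≈ 1.2 × 10^-4

A = 12.7 km² = 1.27 × 10^7 m²
ΔV = 0.0277 million m³ = 27700 m³
S = ΔV / (A × Δh) = 27700 m³ / (1.27 × 10^7 m² × 18.2 m) = 1.198 × 10^-4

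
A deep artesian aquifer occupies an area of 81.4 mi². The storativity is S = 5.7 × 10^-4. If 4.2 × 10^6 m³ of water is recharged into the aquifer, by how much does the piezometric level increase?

A = 81.4 mi² = 2.108 × 10^8 m²
Δh = ΔV / (S × A) = 4.2 × 10^6 m³ / (5.7 × 10^-4 × 2.108 × 10^8 m²) = 34.95 m

Δh ≈ 35 m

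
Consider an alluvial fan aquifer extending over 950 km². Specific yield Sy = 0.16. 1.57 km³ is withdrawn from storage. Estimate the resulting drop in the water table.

A = 950 km² = 9.5 × 10^8 m²
ΔV = 1.57 km³ = 1.57 × 10^9 m³
Δh = ΔV / (Sy × A) = 1.57 × 10^9 m³ / (0.16 × 9.5 × 10^8 m²) = 10.33 m

Δh ≈ 10.3 m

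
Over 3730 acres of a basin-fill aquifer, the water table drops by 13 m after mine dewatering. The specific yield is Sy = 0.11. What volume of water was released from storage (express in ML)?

A = 3730 acres = 1.509 × 10^7 m²
ΔV = Sy × A × Δh = 0.11 × 1.509 × 10^7 m² × 13 m = 2.159 × 10^7 m³
ΔV = 2.159 × 10^7 m³ = 21590 ML

ΔV ≈ 21600 ML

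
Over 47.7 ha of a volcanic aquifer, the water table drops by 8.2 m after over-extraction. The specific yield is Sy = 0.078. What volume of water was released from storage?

ΔV ≈ 3.05 × 10^5 m³

A = 47.7 ha = 4.77 × 10^5 m²
ΔV = Sy × A × Δh = 0.078 × 4.77 × 10^5 m² × 8.2 m = 3.051 × 10^5 m³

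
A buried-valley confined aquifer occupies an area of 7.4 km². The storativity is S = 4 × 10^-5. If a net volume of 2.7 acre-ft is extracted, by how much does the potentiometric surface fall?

A = 7.4 km² = 7.4 × 10^6 m²
ΔV = 2.7 acre-ft = 3330 m³
Δh = ΔV / (S × A) = 3330 m³ / (4 × 10^-5 × 7.4 × 10^6 m²) = 11.25 m

Δh ≈ 11.3 m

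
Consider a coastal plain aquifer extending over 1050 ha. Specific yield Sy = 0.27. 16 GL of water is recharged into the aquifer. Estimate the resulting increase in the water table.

A = 1050 ha = 1.05 × 10^7 m²
ΔV = 16 GL = 1.6 × 10^7 m³
Δh = ΔV / (Sy × A) = 1.6 × 10^7 m³ / (0.27 × 1.05 × 10^7 m²) = 5.644 m

Δh ≈ 5.64 m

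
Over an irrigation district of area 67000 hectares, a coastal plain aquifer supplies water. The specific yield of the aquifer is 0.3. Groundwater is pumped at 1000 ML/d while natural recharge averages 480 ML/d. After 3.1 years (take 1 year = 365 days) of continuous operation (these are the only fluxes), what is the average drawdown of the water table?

A = 67000 hectares = 6.7 × 10^8 m²
Net abstraction = 1000 − 480 = 520 ML/d
Q_net = 520 ML/d = 5.2 × 10^5 m³/d
t = 3.1 years = 1132 d
ΔV = Q × t = 5.2 × 10^5 m³/d × 1132 d = 5.884 × 10^8 m³
Δh = ΔV / (Sy × A) = 5.884 × 10^8 / (0.3 × 6.7 × 10^8) = 2.927 m

Δh ≈ 2.93 m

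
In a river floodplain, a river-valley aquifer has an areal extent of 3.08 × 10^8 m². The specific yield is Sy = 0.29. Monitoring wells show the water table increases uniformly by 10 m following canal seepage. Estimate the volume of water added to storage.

ΔV ≈ 8.93 × 10^8 m³

ΔV = Sy × A × Δh = 0.29 × 3.08 × 10^8 m² × 10 m = 8.932 × 10^8 m³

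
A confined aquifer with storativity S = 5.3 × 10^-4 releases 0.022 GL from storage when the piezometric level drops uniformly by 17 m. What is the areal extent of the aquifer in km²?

A ≈ 2.44 km²

ΔV = 0.022 GL = 22000 m³
A = ΔV / (S × Δh) = 22000 / (5.3 × 10^-4 × 17) = 2.442 × 10^6 m²
A = 2.442 × 10^6 m² = 2.442 km²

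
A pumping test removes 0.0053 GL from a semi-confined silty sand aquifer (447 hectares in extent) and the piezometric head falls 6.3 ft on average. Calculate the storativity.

S ≈ 6.2 × 10^-4

A = 447 hectares = 4.47 × 10^6 m²
Δh = 6.3 ft = 1.92 m
ΔV = 0.0053 GL = 5300 m³
S = ΔV / (A × Δh) = 5300 m³ / (4.47 × 10^6 m² × 1.92 m) = 6.175 × 10^-4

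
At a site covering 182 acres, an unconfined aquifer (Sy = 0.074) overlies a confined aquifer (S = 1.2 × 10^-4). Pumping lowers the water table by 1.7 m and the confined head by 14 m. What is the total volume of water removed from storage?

ΔV ≈ 93900 m³

A = 182 acres = 7.365 × 10^5 m²
Unconfined: ΔV_u = Sy × A × Δh_u = 0.074 × 7.365 × 10^5 × 1.7 = 92660 m³
Confined: ΔV_c = S × A × Δh_c = 1.2 × 10^-4 × 7.365 × 10^5 × 14 = 1237 m³
Total ΔV = 92660 + 1237 = 93890 m³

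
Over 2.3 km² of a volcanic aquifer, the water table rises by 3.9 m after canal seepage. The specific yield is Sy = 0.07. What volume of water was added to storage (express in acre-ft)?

A = 2.3 km² = 2.3 × 10^6 m²
ΔV = Sy × A × Δh = 0.07 × 2.3 × 10^6 m² × 3.9 m = 6.279 × 10^5 m³
ΔV = 6.279 × 10^5 m³ = 509 acre-ft

ΔV ≈ 509 acre-ft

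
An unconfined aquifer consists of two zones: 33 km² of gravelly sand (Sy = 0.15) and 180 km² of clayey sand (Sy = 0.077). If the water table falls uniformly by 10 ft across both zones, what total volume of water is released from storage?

A₁ = 33 km² = 3.3 × 10^7 m²; A₂ = 180 km² = 1.8 × 10^8 m²
Δh = 10 ft = 3.048 m
ΔV₁ = 0.15 × 3.3 × 10^7 × 3.048 = 1.509 × 10^7 m³
ΔV₂ = 0.077 × 1.8 × 10^8 × 3.048 = 4.225 × 10^7 m³
ΔV = ΔV₁ + ΔV₂ = 5.733 × 10^7 m³

ΔV ≈ 5.73 × 10^7 m³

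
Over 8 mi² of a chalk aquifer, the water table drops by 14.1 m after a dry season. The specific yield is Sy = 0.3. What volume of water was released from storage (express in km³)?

A = 8 mi² = 2.072 × 10^7 m²
ΔV = Sy × A × Δh = 0.3 × 2.072 × 10^7 m² × 14.1 m = 8.765 × 10^7 m³
ΔV = 8.765 × 10^7 m³ = 0.08765 km³

ΔV ≈ 0.0876 km³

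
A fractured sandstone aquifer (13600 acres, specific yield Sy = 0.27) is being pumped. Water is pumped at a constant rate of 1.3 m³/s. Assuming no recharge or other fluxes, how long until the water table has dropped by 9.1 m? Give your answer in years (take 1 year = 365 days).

t ≈ 3.3 years

A = 13600 acres = 5.504 × 10^7 m²
ΔV = Sy × A × Δh = 0.27 × 5.504 × 10^7 × 9.1 = 1.352 × 10^8 m³
Q = 1.3 m³/s = 1.123 × 10^5 m³/d
t = ΔV / Q = 1.352 × 10^8 m³ / 1.123 × 10^5 m³/d = 1204 d
t = 1204 d ≈ 3.298 years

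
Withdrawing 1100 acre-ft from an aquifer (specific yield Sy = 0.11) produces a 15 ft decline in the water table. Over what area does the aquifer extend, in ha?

A ≈ 270 ha

Δh = 15 ft = 4.572 m
ΔV = 1100 acre-ft = 1.357 × 10^6 m³
A = ΔV / (Sy × Δh) = 1.357 × 10^6 / (0.11 × 4.572) = 2.698 × 10^6 m²
A = 2.698 × 10^6 m² = 269.8 ha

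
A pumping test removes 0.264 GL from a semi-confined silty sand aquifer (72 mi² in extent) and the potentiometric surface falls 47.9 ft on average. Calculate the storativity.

A = 72 mi² = 1.865 × 10^8 m²
Δh = 47.9 ft = 14.6 m
ΔV = 0.264 GL = 2.64 × 10^5 m³
S = ΔV / (A × Δh) = 2.64 × 10^5 m³ / (1.865 × 10^8 m² × 14.6 m) = 9.697 × 10^-5

S ≈ 9.7 × 10^-5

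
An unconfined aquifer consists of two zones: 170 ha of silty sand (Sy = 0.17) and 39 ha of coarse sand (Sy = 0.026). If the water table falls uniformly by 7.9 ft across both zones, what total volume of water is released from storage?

A₁ = 170 ha = 1.7 × 10^6 m²; A₂ = 39 ha = 3.9 × 10^5 m²
Δh = 7.9 ft = 2.408 m
ΔV₁ = 0.17 × 1.7 × 10^6 × 2.408 = 6.959 × 10^5 m³
ΔV₂ = 0.026 × 3.9 × 10^5 × 2.408 = 24420 m³
ΔV = ΔV₁ + ΔV₂ = 7.203 × 10^5 m³

ΔV ≈ 7.2 × 10^5 m³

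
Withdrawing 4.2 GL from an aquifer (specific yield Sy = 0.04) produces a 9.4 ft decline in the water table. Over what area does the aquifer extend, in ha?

A ≈ 3660 ha

Δh = 9.4 ft = 2.865 m
ΔV = 4.2 GL = 4.2 × 10^6 m³
A = ΔV / (Sy × Δh) = 4.2 × 10^6 / (0.04 × 2.865) = 3.665 × 10^7 m²
A = 3.665 × 10^7 m² = 3665 ha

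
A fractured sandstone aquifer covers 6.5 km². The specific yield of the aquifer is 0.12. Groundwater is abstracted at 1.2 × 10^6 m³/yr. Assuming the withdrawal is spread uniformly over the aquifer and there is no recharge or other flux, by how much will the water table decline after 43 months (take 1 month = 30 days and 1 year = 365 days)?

Δh ≈ 5.44 m

A = 6.5 km² = 6.5 × 10^6 m²
Q = 1.2 × 10^6 m³/yr = 3288 m³/d
t = 43 months = 1290 d
ΔV = Q × t = 3288 m³/d × 1290 d = 4.241 × 10^6 m³
Δh = ΔV / (Sy × A) = 4.241 × 10^6 / (0.12 × 6.5 × 10^6) = 5.437 m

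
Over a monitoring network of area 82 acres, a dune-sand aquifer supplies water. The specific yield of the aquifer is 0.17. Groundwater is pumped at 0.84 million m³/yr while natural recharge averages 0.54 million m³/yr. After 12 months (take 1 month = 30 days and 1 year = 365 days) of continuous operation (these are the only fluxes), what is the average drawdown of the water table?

Δh ≈ 5.25 m

A = 82 acres = 3.318 × 10^5 m²
Net abstraction = 0.84 − 0.54 = 0.3 million m³/yr
Q_net = 0.3 million m³/yr = 821.9 m³/d
t = 12 months = 360 d
ΔV = Q × t = 821.9 m³/d × 360 d = 2.959 × 10^5 m³
Δh = ΔV / (Sy × A) = 2.959 × 10^5 / (0.17 × 3.318 × 10^5) = 5.245 m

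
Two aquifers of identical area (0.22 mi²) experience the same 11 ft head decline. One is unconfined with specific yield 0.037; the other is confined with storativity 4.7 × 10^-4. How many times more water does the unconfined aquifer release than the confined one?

ΔV_u / ΔV_c ≈ 78.7

A = 0.22 mi² = 5.698 × 10^5 m²
Δh = 11 ft = 3.353 m
Unconfined: ΔV_u = Sy × A × Δh = 0.037 × 5.698 × 10^5 × 3.353 = 70690 m³
Confined: ΔV_c = S × A × Δh = 4.7 × 10^-4 × 5.698 × 10^5 × 3.353 = 897.9 m³
Ratio = ΔV_u / ΔV_c = Sy / S = 0.037 / 4.7 × 10^-4 = 78.72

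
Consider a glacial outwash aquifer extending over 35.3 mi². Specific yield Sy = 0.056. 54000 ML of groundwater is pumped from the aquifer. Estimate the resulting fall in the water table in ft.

A = 35.3 mi² = 9.143 × 10^7 m²
ΔV = 54000 ML = 5.4 × 10^7 m³
Δh = ΔV / (Sy × A) = 5.4 × 10^7 m³ / (0.056 × 9.143 × 10^7 m²) = 10.55 m
Δh = 10.55 m = 34.6 ft

Δh ≈ 34.6 ft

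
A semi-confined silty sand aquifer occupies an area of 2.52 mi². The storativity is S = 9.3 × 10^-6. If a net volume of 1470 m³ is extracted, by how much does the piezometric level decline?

A = 2.52 mi² = 6.527 × 10^6 m²
Δh = ΔV / (S × A) = 1470 m³ / (9.3 × 10^-6 × 6.527 × 10^6 m²) = 24.22 m

Δh ≈ 24.2 m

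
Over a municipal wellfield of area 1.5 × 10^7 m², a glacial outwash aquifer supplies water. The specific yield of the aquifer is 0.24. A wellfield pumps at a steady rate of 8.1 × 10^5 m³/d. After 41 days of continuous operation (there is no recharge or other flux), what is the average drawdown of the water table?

Δh ≈ 9.22 m

ΔV = Q × t = 8.1 × 10^5 m³/d × 41 d = 3.321 × 10^7 m³
Δh = ΔV / (Sy × A) = 3.321 × 10^7 / (0.24 × 1.5 × 10^7) = 9.225 m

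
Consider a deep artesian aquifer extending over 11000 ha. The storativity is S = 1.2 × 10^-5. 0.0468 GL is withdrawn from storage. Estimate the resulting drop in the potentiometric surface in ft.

A = 11000 ha = 1.1 × 10^8 m²
ΔV = 0.0468 GL = 46800 m³
Δh = ΔV / (S × A) = 46800 m³ / (1.2 × 10^-5 × 1.1 × 10^8 m²) = 35.45 m
Δh = 35.45 m = 116.3 ft

Δh ≈ 116 ft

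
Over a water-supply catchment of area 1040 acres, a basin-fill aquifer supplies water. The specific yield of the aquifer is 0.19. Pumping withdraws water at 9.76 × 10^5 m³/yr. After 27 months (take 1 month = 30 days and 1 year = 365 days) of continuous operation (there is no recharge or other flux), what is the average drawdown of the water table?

A = 1040 acres = 4.209 × 10^6 m²
Q = 9.76 × 10^5 m³/yr = 2674 m³/d
t = 27 months = 810 d
ΔV = Q × t = 2674 m³/d × 810 d = 2.166 × 10^6 m³
Δh = ΔV / (Sy × A) = 2.166 × 10^6 / (0.19 × 4.209 × 10^6) = 2.709 m

Δh ≈ 2.71 m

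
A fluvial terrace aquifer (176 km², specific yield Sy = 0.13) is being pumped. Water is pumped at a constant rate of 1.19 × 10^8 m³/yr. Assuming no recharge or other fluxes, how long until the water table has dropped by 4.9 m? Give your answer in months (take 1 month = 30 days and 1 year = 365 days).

A = 176 km² = 1.76 × 10^8 m²
ΔV = Sy × A × Δh = 0.13 × 1.76 × 10^8 × 4.9 = 1.121 × 10^8 m³
Q = 1.19 × 10^8 m³/yr = 3.26 × 10^5 m³/d
t = ΔV / Q = 1.121 × 10^8 m³ / 3.26 × 10^5 m³/d = 343.9 d
t = 343.9 d ≈ 11.46 months

t ≈ 11.5 months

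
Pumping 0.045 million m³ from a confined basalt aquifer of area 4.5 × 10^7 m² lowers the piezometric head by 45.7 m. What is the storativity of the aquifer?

S ≈ 2.2 × 10^-5

ΔV = 0.045 million m³ = 45000 m³
S = ΔV / (A × Δh) = 45000 m³ / (4.5 × 10^7 m² × 45.7 m) = 2.188 × 10^-5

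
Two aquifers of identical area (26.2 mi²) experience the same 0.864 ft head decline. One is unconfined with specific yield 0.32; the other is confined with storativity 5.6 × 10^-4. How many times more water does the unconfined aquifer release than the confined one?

ΔV_u / ΔV_c ≈ 571

A = 26.2 mi² = 6.786 × 10^7 m²
Δh = 0.864 ft = 0.2633 m
Unconfined: ΔV_u = Sy × A × Δh = 0.32 × 6.786 × 10^7 × 0.2633 = 5.718 × 10^6 m³
Confined: ΔV_c = S × A × Δh = 5.6 × 10^-4 × 6.786 × 10^7 × 0.2633 = 10010 m³
Ratio = ΔV_u / ΔV_c = Sy / S = 0.32 / 5.6 × 10^-4 = 571.4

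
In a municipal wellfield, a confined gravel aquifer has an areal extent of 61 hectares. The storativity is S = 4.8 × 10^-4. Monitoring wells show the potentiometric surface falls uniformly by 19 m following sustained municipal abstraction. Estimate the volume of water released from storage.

A = 61 hectares = 6.1 × 10^5 m²
ΔV = S × A × Δh = 4.8 × 10^-4 × 6.1 × 10^5 m² × 19 m = 5563 m³

ΔV ≈ 5560 m³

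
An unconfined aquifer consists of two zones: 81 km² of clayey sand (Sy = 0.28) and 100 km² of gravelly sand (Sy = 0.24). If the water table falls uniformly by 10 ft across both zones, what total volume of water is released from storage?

A₁ = 81 km² = 8.1 × 10^7 m²; A₂ = 100 km² = 1 × 10^8 m²
Δh = 10 ft = 3.048 m
ΔV₁ = 0.28 × 8.1 × 10^7 × 3.048 = 6.913 × 10^7 m³
ΔV₂ = 0.24 × 1 × 10^8 × 3.048 = 7.315 × 10^7 m³
ΔV = ΔV₁ + ΔV₂ = 1.423 × 10^8 m³

ΔV ≈ 1.42 × 10^8 m³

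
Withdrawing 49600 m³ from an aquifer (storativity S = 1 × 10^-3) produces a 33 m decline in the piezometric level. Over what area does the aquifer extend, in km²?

A = ΔV / (S × Δh) = 49600 / (0.001 × 33) = 1.503 × 10^6 m²
A = 1.503 × 10^6 m² = 1.503 km²

A ≈ 1.5 km²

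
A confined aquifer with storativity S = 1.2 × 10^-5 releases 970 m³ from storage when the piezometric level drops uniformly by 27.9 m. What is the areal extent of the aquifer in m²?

A ≈ 2.9 × 10^6 m²

A = ΔV / (S × Δh) = 970 / (1.2 × 10^-5 × 27.9) = 2.897 × 10^6 m²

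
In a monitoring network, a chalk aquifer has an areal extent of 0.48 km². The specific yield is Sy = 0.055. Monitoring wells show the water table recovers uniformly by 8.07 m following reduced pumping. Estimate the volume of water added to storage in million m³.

A = 0.48 km² = 4.8 × 10^5 m²
ΔV = Sy × A × Δh = 0.055 × 4.8 × 10^5 m² × 8.07 m = 2.13 × 10^5 m³
ΔV = 2.13 × 10^5 m³ = 0.213 million m³

ΔV ≈ 0.213 million m³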